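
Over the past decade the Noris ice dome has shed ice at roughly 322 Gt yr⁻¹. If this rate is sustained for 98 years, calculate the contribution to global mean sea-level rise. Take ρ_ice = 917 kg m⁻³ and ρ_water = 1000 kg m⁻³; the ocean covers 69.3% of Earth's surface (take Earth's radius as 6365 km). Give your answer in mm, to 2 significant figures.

≈ 89 mm

Total mass lost = 322 Gt/yr × 98 yr = 3.156×10^4 Gt = 3.156×10^16 kg.
ρ_w = 1000 kg m⁻³, so water volume = 3.156×10^16 / 1000 = 3.156×10^13 m³.
Δh = 3.156×10^13 / 3.53×10^14 = 0.0894 m = 89 mm.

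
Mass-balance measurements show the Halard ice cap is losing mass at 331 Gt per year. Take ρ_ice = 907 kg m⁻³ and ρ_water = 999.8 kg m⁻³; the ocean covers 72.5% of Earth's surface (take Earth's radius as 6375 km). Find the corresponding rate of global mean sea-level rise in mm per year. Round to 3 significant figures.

≈ 0.894 mm/yr

ρ_w = 999.8 kg m⁻³. Annual water volume added = 331 Gt / ρ_w = 3.310×10^14 kg / 999.8 kg m⁻³ = 3.311×10^11 m³.
Δh per year = 3.311×10^11 / 3.70×10^14 = 8.94×10^-4 m = 0.894 mm.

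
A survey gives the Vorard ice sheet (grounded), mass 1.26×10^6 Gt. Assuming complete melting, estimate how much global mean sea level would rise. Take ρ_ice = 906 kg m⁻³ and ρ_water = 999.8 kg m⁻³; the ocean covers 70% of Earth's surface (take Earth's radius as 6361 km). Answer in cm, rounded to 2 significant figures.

≈ 350 cm

Vorard: 1.26×10^6 Gt = 1.260×10^18 kg; dividing by ρ_w = 999.8 kg m⁻³ gives 1.260×10^15 m³ of water.
Spread over 3.56×10^14 m² of ocean, Δh = 1.260×10^15 / 3.56×10^14 = 3.54 m = 350 cm.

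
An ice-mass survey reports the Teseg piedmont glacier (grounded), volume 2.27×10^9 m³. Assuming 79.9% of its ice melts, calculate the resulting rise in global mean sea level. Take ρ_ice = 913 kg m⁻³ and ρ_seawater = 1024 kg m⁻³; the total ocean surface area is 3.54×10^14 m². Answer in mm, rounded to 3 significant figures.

Teseg: 0.799 × 2.27×10^9 m³ × (913/1024) = 1.617×10^9 m³ of water.
Spread over 3.54×10^14 m² of ocean, Δh = 1.617×10^9 / 3.54×10^14 = 4.57×10^-6 m = 4.57×10^-3 mm.

≈ 4.57×10^-3 mm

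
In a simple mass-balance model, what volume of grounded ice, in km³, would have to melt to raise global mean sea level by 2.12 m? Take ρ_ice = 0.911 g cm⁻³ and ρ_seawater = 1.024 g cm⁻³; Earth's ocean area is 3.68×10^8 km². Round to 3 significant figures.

≈ 8.77×10^5 km³

Required water volume = Δh × A = 2.12 m × 3.68×10^14 m² = 7.802×10^14 m³ = 7.802×10^5 km³.
Ice volume = water volume × ρ_w/ρ_ice = 7.802×10^5 × 1024/911 = 8.77×10^5 km³.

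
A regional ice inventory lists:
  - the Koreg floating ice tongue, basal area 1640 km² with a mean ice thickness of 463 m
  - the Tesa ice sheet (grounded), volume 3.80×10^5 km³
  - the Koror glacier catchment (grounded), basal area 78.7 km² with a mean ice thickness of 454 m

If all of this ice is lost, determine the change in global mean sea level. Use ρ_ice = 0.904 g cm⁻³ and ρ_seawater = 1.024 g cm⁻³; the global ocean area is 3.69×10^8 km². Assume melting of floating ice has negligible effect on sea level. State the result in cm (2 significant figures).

The Koreg floating ice tongue is floating and already displaces its own weight of water, so its melt adds essentially nothing to sea level.
Tesa: 3.80×10^5 km³ × (904/1024) = 3.355×10^5 km³ of water.
Koror: ice volume = 78.7 km² × 454 m = 35.73 km³; 35.73 × (904/1024) = 31.54 km³ of water.
Total added water ≈ 3.355×10^14 m³ over 3.69×10^14 m² → Δh = 0.909 m = 91 cm.

≈ 91 cm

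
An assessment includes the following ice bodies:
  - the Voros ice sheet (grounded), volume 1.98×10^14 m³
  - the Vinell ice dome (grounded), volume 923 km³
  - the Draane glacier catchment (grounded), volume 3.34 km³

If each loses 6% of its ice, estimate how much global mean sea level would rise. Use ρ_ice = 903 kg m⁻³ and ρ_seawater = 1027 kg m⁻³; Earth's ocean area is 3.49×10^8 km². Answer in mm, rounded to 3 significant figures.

Voros: 0.06 × 1.98×10^14 m³ × (903/1027) = 1.045×10^13 m³ of water.
Vinell: 0.06 × 923 km³ × (903/1027) = 48.69 km³ of water.
Draane: 0.06 × 3.34 km³ × (903/1027) = 0.1762 km³ of water.
Total added water ≈ 1.049×10^13 m³ over 3.49×10^14 m² → Δh = 0.0301 m = 30.1 mm.

≈ 30.1 mm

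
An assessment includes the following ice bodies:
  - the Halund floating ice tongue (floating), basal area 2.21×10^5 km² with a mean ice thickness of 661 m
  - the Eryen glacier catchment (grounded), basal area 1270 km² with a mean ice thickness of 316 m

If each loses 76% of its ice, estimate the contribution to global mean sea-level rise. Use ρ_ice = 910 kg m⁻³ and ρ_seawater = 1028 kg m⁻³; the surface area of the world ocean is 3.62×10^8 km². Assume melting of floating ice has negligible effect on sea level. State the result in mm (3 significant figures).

The Halund floating ice tongue is floating and already displaces its own weight of water, so its melt adds essentially nothing to sea level.
Eryen: ice volume = 1270 km² × 316 m = 401.3 km³; 0.76 × 401.3 × (910/1028) = 270.0 km³ of water.
Total added water ≈ 2.700×10^11 m³ over 3.62×10^14 m² → Δh = 7.46×10^-4 m = 0.746 mm.

≈ 0.746 mm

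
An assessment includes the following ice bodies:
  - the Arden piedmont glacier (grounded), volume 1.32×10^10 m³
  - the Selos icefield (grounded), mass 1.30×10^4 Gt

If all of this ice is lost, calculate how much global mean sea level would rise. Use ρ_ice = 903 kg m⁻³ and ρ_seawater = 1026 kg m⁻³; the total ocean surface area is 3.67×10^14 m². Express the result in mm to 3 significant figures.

Arden: 1.32×10^10 m³ × (903/1026) = 1.162×10^10 m³ of water.
Selos: 1.30×10^4 Gt = 1.300×10^16 kg; dividing by ρ_w = 1026 kg m⁻³ gives 1.267×10^13 m³ of water.
Total added water ≈ 1.268×10^13 m³ over 3.67×10^14 m² → Δh = 0.0346 m = 34.6 mm.

≈ 34.6 mm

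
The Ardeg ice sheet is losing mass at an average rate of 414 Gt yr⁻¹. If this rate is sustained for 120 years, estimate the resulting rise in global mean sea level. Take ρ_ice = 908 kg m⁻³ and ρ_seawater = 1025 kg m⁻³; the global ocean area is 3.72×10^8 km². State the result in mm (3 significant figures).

≈ 130 mm

Total mass lost = 414 Gt/yr × 120 yr = 4.968×10^4 Gt = 4.968×10^16 kg.
ρ_w = 1025 kg m⁻³, so water volume = 4.968×10^16 / 1025 = 4.847×10^13 m³.
Δh = 4.847×10^13 / 3.72×10^14 = 0.130 m = 130 mm.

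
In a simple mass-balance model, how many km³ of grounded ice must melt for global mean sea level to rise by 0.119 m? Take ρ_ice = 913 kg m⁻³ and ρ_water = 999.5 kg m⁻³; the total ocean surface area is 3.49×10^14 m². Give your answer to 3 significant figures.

Required water volume = Δh × A = 0.119 m × 3.49×10^14 m² = 4.153×10^13 m³ = 4.153×10^4 km³.
Ice volume = water volume × ρ_w/ρ_ice = 4.153×10^4 × 999.5/913 = 4.55×10^4 km³.

≈ 4.55×10^4 km³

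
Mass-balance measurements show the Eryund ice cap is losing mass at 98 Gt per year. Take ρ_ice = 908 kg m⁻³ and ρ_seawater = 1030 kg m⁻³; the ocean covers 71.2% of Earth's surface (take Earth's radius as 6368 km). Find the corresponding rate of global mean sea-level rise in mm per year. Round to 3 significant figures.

≈ 0.262 mm/yr

ρ_w = 1030 kg m⁻³. Annual water volume added = 98 Gt / ρ_w = 9.800×10^13 kg / 1030 kg m⁻³ = 9.515×10^10 m³.
Δh per year = 9.515×10^10 / 3.63×10^14 = 2.62×10^-4 m = 0.262 mm.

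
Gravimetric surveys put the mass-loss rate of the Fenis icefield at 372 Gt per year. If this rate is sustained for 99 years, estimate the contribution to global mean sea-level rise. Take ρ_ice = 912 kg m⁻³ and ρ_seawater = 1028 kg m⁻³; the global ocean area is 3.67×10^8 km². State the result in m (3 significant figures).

≈ 0.0976 m

Total mass lost = 372 Gt/yr × 99 yr = 3.683×10^4 Gt = 3.683×10^16 kg.
ρ_w = 1028 kg m⁻³, so water volume = 3.683×10^16 / 1028 = 3.582×10^13 m³.
Δh = 3.582×10^13 / 3.67×10^14 = 0.0976 m.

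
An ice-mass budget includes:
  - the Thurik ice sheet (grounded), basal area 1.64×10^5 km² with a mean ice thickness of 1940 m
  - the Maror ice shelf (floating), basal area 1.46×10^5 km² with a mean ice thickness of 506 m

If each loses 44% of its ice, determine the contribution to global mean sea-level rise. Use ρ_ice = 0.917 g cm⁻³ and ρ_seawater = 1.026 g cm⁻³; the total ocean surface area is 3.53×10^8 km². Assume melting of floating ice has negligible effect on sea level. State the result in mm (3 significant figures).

≈ 354 mm

Thurik: ice volume = 1.64×10^5 km² × 1940 m = 3.182×10^5 km³; 0.44 × 3.182×10^5 × (917/1026) = 1.251×10^5 km³ of water.
The Maror ice shelf is floating and already displaces its own weight of water, so its melt adds essentially nothing to sea level.
Total added water ≈ 1.251×10^14 m³ over 3.53×10^14 m² → Δh = 0.354 m = 354 mm.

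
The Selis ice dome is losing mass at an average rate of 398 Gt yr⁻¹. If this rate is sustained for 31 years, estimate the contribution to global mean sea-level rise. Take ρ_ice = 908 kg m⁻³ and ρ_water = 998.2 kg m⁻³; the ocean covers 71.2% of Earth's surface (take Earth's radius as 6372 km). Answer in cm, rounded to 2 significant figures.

≈ 3.4 cm

Total mass lost = 398 Gt/yr × 31 yr = 1.234×10^4 Gt = 1.234×10^16 kg.
ρ_w = 998.2 kg m⁻³, so water volume = 1.234×10^16 / 998.2 = 1.236×10^13 m³.
Δh = 1.236×10^13 / 3.63×10^14 = 0.0340 m = 3.4 cm.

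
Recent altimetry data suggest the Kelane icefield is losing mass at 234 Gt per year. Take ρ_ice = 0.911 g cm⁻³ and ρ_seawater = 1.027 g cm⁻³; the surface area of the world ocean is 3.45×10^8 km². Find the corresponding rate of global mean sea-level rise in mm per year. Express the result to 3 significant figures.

≈ 0.660 mm/yr

ρ_w = 1.027 g cm⁻³ = 1027 kg m⁻³. Annual water volume added = 234 Gt / ρ_w = 2.340×10^14 kg / 1027 kg m⁻³ = 2.278×10^11 m³.
Δh per year = 2.278×10^11 / 3.45×10^14 = 6.60×10^-4 m = 0.660 mm.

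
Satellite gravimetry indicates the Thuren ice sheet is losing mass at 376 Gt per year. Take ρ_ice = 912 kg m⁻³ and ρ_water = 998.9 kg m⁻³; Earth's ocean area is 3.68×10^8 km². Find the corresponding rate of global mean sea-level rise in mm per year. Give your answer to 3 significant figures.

ρ_w = 998.9 kg m⁻³. Annual water volume added = 376 Gt / ρ_w = 3.760×10^14 kg / 998.9 kg m⁻³ = 3.764×10^11 m³.
Δh per year = 3.764×10^11 / 3.68×10^14 = 1.02×10^-3 m = 1.02 mm.

≈ 1.02 mm/yr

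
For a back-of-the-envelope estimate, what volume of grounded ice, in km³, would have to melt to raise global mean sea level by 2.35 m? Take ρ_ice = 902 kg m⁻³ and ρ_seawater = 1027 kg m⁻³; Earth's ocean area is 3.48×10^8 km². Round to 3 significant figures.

Required water volume = Δh × A = 2.35 m × 3.48×10^14 m² = 8.178×10^14 m³ = 8.178×10^5 km³.
Ice volume = water volume × ρ_w/ρ_ice = 8.178×10^5 × 1027/902 = 9.31×10^5 km³.

≈ 9.31×10^5 km³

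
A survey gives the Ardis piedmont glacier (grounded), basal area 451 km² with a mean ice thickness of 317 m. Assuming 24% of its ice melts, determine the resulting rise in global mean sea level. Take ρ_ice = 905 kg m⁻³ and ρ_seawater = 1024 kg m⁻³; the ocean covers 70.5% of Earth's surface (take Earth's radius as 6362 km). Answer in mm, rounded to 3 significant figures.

≈ 0.0846 mm

Ardis: ice volume = 451 km² × 317 m = 143.0 km³; 0.24 × 143.0 × (905/1024) = 30.32 km³ of water.
Spread over 3.59×10^14 m² of ocean, Δh = 3.032×10^10 / 3.59×10^14 = 8.46×10^-5 m = 0.0846 mm.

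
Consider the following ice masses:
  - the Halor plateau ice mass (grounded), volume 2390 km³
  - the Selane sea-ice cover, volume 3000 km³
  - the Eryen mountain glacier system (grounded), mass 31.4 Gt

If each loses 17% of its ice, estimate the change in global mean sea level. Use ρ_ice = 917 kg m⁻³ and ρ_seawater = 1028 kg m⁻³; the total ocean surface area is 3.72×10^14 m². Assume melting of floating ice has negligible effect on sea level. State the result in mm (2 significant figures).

Halor: 0.17 × 2390 km³ × (917/1028) = 362.4 km³ of water.
The Selane sea-ice cover is floating and already displaces its own weight of water, so its melt adds essentially nothing to sea level.
Eryen: 0.17 × 31.4 Gt = 5.338×10^12 kg; dividing by ρ_w = 1028 kg m⁻³ gives 5.193×10^9 m³ of water.
Total added water ≈ 3.676×10^11 m³ over 3.72×10^14 m² → Δh = 9.88×10^-4 m = 0.99 mm.

≈ 0.99 mm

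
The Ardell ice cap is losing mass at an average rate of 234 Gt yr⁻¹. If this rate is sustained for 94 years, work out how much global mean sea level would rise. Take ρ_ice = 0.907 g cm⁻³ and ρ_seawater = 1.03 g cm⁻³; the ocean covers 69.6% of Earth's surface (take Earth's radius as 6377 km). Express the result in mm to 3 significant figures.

Total mass lost = 234 Gt/yr × 94 yr = 2.200×10^4 Gt = 2.200×10^16 kg.
ρ_w = 1.03 g cm⁻³ = 1030 kg m⁻³, so water volume = 2.200×10^16 / 1030 = 2.136×10^13 m³.
Δh = 2.136×10^13 / 3.56×10^14 = 0.0600 m = 60.0 mm.

≈ 60.0 mm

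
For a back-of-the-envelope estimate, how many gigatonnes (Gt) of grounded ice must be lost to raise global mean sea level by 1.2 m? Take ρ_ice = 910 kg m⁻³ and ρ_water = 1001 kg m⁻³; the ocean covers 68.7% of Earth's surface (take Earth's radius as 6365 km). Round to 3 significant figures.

Required water volume = Δh × A = 1.2 m × 3.50×10^14 m² = 4.197×10^14 m³.
ρ_w = 1001 kg m⁻³, so the mass of water = 4.197×10^14 m³ × 1001 kg m⁻³ = 4.201×10^17 kg = 4.20×10^5 Gt (and the same mass of ice, by conservation).

≈ 4.20×10^5 Gt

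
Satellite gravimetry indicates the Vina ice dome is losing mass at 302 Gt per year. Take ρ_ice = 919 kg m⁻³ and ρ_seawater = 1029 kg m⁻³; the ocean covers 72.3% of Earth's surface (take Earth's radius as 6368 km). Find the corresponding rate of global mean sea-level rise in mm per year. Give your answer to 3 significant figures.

ρ_w = 1029 kg m⁻³. Annual water volume added = 302 Gt / ρ_w = 3.020×10^14 kg / 1029 kg m⁻³ = 2.935×10^11 m³.
Δh per year = 2.935×10^11 / 3.68×10^14 = 7.97×10^-4 m = 0.797 mm.

≈ 0.797 mm/yr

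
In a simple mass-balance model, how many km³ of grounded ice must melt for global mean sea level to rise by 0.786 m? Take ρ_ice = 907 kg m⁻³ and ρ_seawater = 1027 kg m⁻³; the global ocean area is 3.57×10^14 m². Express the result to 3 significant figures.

Required water volume = Δh × A = 0.786 m × 3.57×10^14 m² = 2.806×10^14 m³ = 2.806×10^5 km³.
Ice volume = water volume × ρ_w/ρ_ice = 2.806×10^5 × 1027/907 = 3.18×10^5 km³.

≈ 3.18×10^5 km³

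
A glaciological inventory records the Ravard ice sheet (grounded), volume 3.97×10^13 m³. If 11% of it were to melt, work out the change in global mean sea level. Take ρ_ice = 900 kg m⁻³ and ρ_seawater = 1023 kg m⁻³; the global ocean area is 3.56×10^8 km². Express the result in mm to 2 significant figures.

Ravard: 0.11 × 3.97×10^13 m³ × (900/1023) = 3.842×10^12 m³ of water.
Spread over 3.56×10^14 m² of ocean, Δh = 3.842×10^12 / 3.56×10^14 = 0.0108 m = 11 mm.

≈ 11 mm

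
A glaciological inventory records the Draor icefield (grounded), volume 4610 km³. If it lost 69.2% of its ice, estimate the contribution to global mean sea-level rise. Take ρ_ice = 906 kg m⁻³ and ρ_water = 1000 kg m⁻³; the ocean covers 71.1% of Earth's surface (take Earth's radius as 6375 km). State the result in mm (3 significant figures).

Draor: 0.692 × 4610 km³ × (906/1000) = 2890 km³ of water.
Spread over 3.63×10^14 m² of ocean, Δh = 2.890×10^12 / 3.63×10^14 = 7.96×10^-3 m = 7.96 mm.

≈ 7.96 mm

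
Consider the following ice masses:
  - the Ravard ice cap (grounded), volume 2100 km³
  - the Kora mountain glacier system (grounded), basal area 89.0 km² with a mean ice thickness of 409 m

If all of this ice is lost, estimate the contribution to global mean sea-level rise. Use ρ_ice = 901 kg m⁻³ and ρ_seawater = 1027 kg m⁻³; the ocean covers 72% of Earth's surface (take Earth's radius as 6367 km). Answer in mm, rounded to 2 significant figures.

≈ 5.1 mm

Ravard: 2100 km³ × (901/1027) = 1842 km³ of water.
Kora: ice volume = 89.0 km² × 409 m = 36.40 km³; 36.40 × (901/1027) = 31.94 km³ of water.
Total added water ≈ 1.874×10^12 m³ over 3.67×10^14 m² → Δh = 5.11×10^-3 m = 5.1 mm.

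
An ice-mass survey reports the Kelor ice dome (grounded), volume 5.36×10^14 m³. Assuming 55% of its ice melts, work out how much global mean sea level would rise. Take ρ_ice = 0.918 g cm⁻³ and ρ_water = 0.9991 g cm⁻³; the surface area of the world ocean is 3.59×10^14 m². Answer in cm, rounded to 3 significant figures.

Kelor: 0.55 × 5.36×10^14 m³ × (918/999.1) = 2.709×10^14 m³ of water.
Spread over 3.59×10^14 m² of ocean, Δh = 2.709×10^14 / 3.59×10^14 = 0.755 m = 75.5 cm.

≈ 75.5 cm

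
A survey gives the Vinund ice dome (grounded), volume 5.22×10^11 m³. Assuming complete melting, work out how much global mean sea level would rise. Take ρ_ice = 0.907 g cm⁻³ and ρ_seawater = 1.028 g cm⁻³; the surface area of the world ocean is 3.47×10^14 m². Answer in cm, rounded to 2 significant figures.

Vinund: 5.22×10^11 m³ × (907/1028) = 4.606×10^11 m³ of water.
Spread over 3.47×10^14 m² of ocean, Δh = 4.606×10^11 / 3.47×10^14 = 1.33×10^-3 m = 0.13 cm.

≈ 0.13 cm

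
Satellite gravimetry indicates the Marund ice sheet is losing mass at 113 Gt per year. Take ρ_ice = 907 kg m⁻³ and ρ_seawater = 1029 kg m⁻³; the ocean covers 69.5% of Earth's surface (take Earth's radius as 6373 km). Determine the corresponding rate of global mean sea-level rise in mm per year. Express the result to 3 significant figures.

≈ 0.310 mm/yr

ρ_w = 1029 kg m⁻³. Annual water volume added = 113 Gt / ρ_w = 1.130×10^14 kg / 1029 kg m⁻³ = 1.098×10^11 m³.
Δh per year = 1.098×10^11 / 3.55×10^14 = 3.10×10^-4 m = 0.310 mm.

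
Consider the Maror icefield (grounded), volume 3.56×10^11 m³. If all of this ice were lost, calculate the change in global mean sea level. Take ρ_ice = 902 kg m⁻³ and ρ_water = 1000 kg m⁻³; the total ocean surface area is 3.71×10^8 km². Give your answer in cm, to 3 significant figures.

Maror: 3.56×10^11 m³ × (902/1000) = 3.211×10^11 m³ of water.
Spread over 3.71×10^14 m² of ocean, Δh = 3.211×10^11 / 3.71×10^14 = 8.66×10^-4 m = 0.0866 cm.

≈ 0.0866 cm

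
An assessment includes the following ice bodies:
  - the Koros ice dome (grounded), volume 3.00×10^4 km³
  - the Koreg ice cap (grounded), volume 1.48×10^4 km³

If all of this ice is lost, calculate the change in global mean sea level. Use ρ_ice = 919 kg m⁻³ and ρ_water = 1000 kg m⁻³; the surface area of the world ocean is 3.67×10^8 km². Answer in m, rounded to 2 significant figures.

Koros: 3.00×10^4 km³ × (919/1000) = 2.757×10^4 km³ of water.
Koreg: 1.48×10^4 km³ × (919/1000) = 1.360×10^4 km³ of water.
Total added water ≈ 4.117×10^13 m³ over 3.67×10^14 m² → Δh = 0.112 m.

≈ 0.11 m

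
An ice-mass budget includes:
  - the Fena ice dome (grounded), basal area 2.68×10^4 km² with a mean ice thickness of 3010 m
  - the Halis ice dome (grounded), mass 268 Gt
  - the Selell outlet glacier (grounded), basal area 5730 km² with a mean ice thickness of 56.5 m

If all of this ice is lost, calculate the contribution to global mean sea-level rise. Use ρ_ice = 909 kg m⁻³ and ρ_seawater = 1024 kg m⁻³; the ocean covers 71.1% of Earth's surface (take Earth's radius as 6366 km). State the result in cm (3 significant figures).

≈ 19.9 cm

Fena: ice volume = 2.68×10^4 km² × 3010 m = 8.067×10^4 km³; 8.067×10^4 × (909/1024) = 7.161×10^4 km³ of water.
Halis: 268 Gt = 2.680×10^14 kg; dividing by ρ_w = 1024 kg m⁻³ gives 2.617×10^11 m³ of water.
Selell: ice volume = 5730 km² × 56.5 m = 323.7 km³; 323.7 × (909/1024) = 287.4 km³ of water.
Total added water ≈ 7.216×10^13 m³ over 3.62×10^14 m² → Δh = 0.199 m = 19.9 cm.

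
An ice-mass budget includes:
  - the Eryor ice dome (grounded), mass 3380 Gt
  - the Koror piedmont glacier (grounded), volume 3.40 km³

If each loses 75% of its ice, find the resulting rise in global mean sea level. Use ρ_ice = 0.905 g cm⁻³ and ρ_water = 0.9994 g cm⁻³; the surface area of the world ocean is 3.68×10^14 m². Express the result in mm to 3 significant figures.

Eryor: 0.75 × 3380 Gt = 2.535×10^15 kg; dividing by ρ_w = 0.9994 g cm⁻³ = 999.4 kg m⁻³ gives 2.537×10^12 m³ of water.
Koror: 0.75 × 3.40 km³ × (905/999.4) = 2.309 km³ of water.
Total added water ≈ 2.539×10^12 m³ over 3.68×10^14 m² → Δh = 6.90×10^-3 m = 6.90 mm.

≈ 6.90 mm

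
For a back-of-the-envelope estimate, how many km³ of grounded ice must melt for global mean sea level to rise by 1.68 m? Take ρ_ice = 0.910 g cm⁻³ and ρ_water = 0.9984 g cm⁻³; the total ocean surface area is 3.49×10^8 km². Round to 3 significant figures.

≈ 6.43×10^5 km³

Required water volume = Δh × A = 1.68 m × 3.49×10^14 m² = 5.863×10^14 m³ = 5.863×10^5 km³.
Ice volume = water volume × ρ_w/ρ_ice = 5.863×10^5 × 998.4/910 = 6.43×10^5 km³.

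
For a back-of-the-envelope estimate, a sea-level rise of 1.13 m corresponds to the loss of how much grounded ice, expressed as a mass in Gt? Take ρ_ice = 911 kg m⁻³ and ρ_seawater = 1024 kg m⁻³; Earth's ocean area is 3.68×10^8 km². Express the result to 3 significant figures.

Required water volume = Δh × A = 1.13 m × 3.68×10^14 m² = 4.158×10^14 m³.
ρ_w = 1024 kg m⁻³, so the mass of water = 4.158×10^14 m³ × 1024 kg m⁻³ = 4.258×10^17 kg = 4.26×10^5 Gt (and the same mass of ice, by conservation).

≈ 4.26×10^5 Gt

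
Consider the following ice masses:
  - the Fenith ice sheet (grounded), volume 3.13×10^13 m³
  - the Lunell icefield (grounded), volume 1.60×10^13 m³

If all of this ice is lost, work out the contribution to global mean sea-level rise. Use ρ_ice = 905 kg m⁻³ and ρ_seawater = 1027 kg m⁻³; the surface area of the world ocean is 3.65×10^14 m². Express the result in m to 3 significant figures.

Fenith: 3.13×10^13 m³ × (905/1027) = 2.758×10^13 m³ of water.
Lunell: 1.60×10^13 m³ × (905/1027) = 1.410×10^13 m³ of water.
Total added water ≈ 4.168×10^13 m³ over 3.65×10^14 m² → Δh = 0.114 m.

≈ 0.114 m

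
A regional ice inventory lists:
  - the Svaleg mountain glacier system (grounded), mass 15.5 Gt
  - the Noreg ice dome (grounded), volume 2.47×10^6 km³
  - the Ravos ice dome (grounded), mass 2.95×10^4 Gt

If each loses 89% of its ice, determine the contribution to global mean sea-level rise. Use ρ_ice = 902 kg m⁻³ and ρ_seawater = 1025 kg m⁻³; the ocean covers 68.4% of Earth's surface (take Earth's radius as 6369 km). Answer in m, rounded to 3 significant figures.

≈ 5.62 m

Svaleg: 0.89 × 15.5 Gt = 1.380×10^13 kg; dividing by ρ_w = 1025 kg m⁻³ gives 1.346×10^10 m³ of water.
Noreg: 0.89 × 2.47×10^6 km³ × (902/1025) = 1.935×10^6 km³ of water.
Ravos: 0.89 × 2.95×10^4 Gt = 2.626×10^16 kg; dividing by ρ_w = 1025 kg m⁻³ gives 2.561×10^13 m³ of water.
Total added water ≈ 1.960×10^15 m³ over 3.49×10^14 m² → Δh = 5.62 m.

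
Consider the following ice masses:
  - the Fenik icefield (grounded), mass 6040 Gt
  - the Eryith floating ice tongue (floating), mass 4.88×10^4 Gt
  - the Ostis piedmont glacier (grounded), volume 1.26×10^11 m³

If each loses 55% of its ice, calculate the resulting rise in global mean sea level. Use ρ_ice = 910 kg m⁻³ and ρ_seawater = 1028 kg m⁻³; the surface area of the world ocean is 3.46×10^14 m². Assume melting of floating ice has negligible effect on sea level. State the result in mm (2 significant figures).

≈ 9.5 mm

Fenik: 0.55 × 6040 Gt = 3.322×10^15 kg; dividing by ρ_w = 1028 kg m⁻³ gives 3.232×10^12 m³ of water.
The Eryith floating ice tongue is floating and already displaces its own weight of water, so its melt adds essentially nothing to sea level.
Ostis: 0.55 × 1.26×10^11 m³ × (910/1028) = 6.135×10^10 m³ of water.
Total added water ≈ 3.293×10^12 m³ over 3.46×10^14 m² → Δh = 9.52×10^-3 m = 9.5 mm.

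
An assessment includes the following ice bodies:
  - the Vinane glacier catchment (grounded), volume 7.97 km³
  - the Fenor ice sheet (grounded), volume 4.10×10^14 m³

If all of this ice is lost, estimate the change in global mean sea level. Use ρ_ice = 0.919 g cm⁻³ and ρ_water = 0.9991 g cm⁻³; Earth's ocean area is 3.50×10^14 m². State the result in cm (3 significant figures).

≈ 108 cm

Vinane: 7.97 km³ × (919/999.1) = 7.331 km³ of water.
Fenor: 4.10×10^14 m³ × (919/999.1) = 3.771×10^14 m³ of water.
Total added water ≈ 3.771×10^14 m³ over 3.50×10^14 m² → Δh = 1.08 m = 108 cm.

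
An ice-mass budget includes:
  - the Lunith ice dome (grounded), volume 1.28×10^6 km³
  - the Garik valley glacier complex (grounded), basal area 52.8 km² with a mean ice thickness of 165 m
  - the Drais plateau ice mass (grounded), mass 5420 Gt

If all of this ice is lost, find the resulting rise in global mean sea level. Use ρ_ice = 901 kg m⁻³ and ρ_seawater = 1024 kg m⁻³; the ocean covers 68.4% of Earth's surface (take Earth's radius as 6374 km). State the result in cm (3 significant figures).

≈ 324 cm

Lunith: 1.28×10^6 km³ × (901/1024) = 1.126×10^6 km³ of water.
Garik: ice volume = 52.8 km² × 165 m = 8.712 km³; 8.712 × (901/1024) = 7.666 km³ of water.
Drais: 5420 Gt = 5.420×10^15 kg; dividing by ρ_w = 1024 kg m⁻³ gives 5.293×10^12 m³ of water.
Total added water ≈ 1.132×10^15 m³ over 3.49×10^14 m² → Δh = 3.24 m = 324 cm.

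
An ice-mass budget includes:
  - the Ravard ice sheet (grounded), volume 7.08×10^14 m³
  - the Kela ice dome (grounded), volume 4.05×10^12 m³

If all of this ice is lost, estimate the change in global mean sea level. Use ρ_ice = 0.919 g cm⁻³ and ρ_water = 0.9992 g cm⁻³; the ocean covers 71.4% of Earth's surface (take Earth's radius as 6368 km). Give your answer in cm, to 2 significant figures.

≈ 180 cm

Ravard: 7.08×10^14 m³ × (919/999.2) = 6.512×10^14 m³ of water.
Kela: 4.05×10^12 m³ × (919/999.2) = 3.725×10^12 m³ of water.
Total added water ≈ 6.549×10^14 m³ over 3.64×10^14 m² → Δh = 1.80 m = 180 cm.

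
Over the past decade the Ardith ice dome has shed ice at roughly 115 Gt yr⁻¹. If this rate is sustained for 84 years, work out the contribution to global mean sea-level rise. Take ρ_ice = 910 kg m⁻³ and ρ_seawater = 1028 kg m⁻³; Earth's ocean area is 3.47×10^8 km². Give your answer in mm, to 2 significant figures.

Total mass lost = 115 Gt/yr × 84 yr = 9660 Gt = 9.660×10^15 kg.
ρ_w = 1028 kg m⁻³, so water volume = 9.660×10^15 / 1028 = 9.397×10^12 m³.
Δh = 9.397×10^12 / 3.47×10^14 = 0.0271 m = 27 mm.

≈ 27 mm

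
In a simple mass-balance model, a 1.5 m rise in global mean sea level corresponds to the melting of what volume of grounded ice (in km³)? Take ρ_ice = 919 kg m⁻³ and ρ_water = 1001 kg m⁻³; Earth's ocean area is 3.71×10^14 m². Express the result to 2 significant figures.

≈ 6.1×10^5 km³

Required water volume = Δh × A = 1.5 m × 3.71×10^14 m² = 5.565×10^14 m³ = 5.565×10^5 km³.
Ice volume = water volume × ρ_w/ρ_ice = 5.565×10^5 × 1001/919 = 6.1×10^5 km³.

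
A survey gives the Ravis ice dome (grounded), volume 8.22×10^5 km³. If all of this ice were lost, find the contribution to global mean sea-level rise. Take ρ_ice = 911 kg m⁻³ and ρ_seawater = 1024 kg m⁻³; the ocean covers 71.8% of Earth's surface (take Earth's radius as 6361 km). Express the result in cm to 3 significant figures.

≈ 200 cm

Ravis: 8.22×10^5 km³ × (911/1024) = 7.313×10^5 km³ of water.
Spread over 3.65×10^14 m² of ocean, Δh = 7.313×10^14 / 3.65×10^14 = 2.00 m = 200 cm.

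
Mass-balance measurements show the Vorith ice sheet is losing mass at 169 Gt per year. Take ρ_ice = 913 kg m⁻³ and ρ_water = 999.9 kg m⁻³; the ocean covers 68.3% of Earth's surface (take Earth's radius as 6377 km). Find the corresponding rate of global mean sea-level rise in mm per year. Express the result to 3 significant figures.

ρ_w = 999.9 kg m⁻³. Annual water volume added = 169 Gt / ρ_w = 1.690×10^14 kg / 999.9 kg m⁻³ = 1.690×10^11 m³.
Δh per year = 1.690×10^11 / 3.49×10^14 = 4.84×10^-4 m = 0.484 mm.

≈ 0.484 mm/yr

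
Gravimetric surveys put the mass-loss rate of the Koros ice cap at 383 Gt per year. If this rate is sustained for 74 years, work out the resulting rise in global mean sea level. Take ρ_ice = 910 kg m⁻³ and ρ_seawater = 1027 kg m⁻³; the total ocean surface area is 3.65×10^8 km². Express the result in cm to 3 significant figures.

Total mass lost = 383 Gt/yr × 74 yr = 2.834×10^4 Gt = 2.834×10^16 kg.
ρ_w = 1027 kg m⁻³, so water volume = 2.834×10^16 / 1027 = 2.760×10^13 m³.
Δh = 2.760×10^13 / 3.65×10^14 = 0.0756 m = 7.56 cm.

≈ 7.56 cm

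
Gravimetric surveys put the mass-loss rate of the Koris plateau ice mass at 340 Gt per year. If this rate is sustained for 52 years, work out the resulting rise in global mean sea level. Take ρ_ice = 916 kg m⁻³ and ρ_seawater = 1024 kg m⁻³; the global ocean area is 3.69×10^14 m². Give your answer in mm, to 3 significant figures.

Total mass lost = 340 Gt/yr × 52 yr = 1.768×10^4 Gt = 1.768×10^16 kg.
ρ_w = 1024 kg m⁻³, so water volume = 1.768×10^16 / 1024 = 1.727×10^13 m³.
Δh = 1.727×10^13 / 3.69×10^14 = 0.0468 m = 46.8 mm.

≈ 46.8 mm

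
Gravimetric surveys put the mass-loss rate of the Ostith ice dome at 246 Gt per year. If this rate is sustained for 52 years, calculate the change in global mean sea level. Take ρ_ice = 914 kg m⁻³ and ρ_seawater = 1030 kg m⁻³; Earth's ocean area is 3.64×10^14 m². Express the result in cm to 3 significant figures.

Total mass lost = 246 Gt/yr × 52 yr = 1.279×10^4 Gt = 1.279×10^16 kg.
ρ_w = 1030 kg m⁻³, so water volume = 1.279×10^16 / 1030 = 1.242×10^13 m³.
Δh = 1.242×10^13 / 3.64×10^14 = 0.0341 m = 3.41 cm.

≈ 3.41 cm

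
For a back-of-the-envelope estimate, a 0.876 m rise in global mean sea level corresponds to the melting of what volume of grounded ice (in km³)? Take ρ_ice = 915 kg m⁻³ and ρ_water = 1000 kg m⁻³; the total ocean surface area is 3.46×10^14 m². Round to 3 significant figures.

≈ 3.31×10^5 km³

Required water volume = Δh × A = 0.876 m × 3.46×10^14 m² = 3.031×10^14 m³ = 3.031×10^5 km³.
Ice volume = water volume × ρ_w/ρ_ice = 3.031×10^5 × 1000/915 = 3.31×10^5 km³.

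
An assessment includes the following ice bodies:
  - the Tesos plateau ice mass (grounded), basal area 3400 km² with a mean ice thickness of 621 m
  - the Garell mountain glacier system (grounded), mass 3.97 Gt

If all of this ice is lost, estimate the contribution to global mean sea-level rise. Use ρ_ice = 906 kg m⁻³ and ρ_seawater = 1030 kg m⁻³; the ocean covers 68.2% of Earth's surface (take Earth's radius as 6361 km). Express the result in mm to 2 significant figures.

≈ 5.4 mm

Tesos: ice volume = 3400 km² × 621 m = 2111 km³; 2111 × (906/1030) = 1857 km³ of water.
Garell: 3.97 Gt = 3.970×10^12 kg; dividing by ρ_w = 1030 kg m⁻³ gives 3.854×10^9 m³ of water.
Total added water ≈ 1.861×10^12 m³ over 3.47×10^14 m² → Δh = 5.37×10^-3 m = 5.4 mm.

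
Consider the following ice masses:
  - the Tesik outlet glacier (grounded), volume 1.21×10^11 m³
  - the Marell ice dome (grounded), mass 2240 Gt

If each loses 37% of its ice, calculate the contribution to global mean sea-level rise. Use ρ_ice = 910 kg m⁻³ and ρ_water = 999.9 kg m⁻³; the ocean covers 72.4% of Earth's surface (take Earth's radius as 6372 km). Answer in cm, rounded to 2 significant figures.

≈ 0.24 cm

Tesik: 0.37 × 1.21×10^11 m³ × (910/999.9) = 4.074×10^10 m³ of water.
Marell: 0.37 × 2240 Gt = 8.288×10^14 kg; dividing by ρ_w = 999.9 kg m⁻³ gives 8.289×10^11 m³ of water.
Total added water ≈ 8.696×10^11 m³ over 3.69×10^14 m² → Δh = 2.35×10^-3 m = 0.24 cm.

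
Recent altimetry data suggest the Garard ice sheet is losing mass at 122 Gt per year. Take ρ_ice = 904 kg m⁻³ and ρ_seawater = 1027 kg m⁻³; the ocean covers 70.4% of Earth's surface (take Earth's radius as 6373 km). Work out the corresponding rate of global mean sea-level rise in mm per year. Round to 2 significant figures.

ρ_w = 1027 kg m⁻³. Annual water volume added = 122 Gt / ρ_w = 1.220×10^14 kg / 1027 kg m⁻³ = 1.188×10^11 m³.
Δh per year = 1.188×10^11 / 3.59×10^14 = 3.31×10^-4 m = 0.33 mm.

≈ 0.33 mm/yr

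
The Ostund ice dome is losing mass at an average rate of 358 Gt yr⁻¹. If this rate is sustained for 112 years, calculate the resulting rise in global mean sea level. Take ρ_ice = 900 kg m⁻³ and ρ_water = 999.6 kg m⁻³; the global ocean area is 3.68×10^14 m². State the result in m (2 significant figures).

Total mass lost = 358 Gt/yr × 112 yr = 4.010×10^4 Gt = 4.010×10^16 kg.
ρ_w = 999.6 kg m⁻³, so water volume = 4.010×10^16 / 999.6 = 4.011×10^13 m³.
Δh = 4.011×10^13 / 3.68×10^14 = 0.109 m.

≈ 0.11 m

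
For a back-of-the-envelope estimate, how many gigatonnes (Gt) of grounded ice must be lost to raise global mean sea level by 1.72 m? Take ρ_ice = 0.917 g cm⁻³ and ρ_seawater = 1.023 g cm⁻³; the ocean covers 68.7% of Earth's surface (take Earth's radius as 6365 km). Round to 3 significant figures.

Required water volume = Δh × A = 1.72 m × 3.50×10^14 m² = 6.016×10^14 m³.
ρ_w = 1.023 g cm⁻³ = 1023 kg m⁻³, so the mass of water = 6.016×10^14 m³ × 1023 kg m⁻³ = 6.154×10^17 kg = 6.15×10^5 Gt (and the same mass of ice, by conservation).

≈ 6.15×10^5 Gt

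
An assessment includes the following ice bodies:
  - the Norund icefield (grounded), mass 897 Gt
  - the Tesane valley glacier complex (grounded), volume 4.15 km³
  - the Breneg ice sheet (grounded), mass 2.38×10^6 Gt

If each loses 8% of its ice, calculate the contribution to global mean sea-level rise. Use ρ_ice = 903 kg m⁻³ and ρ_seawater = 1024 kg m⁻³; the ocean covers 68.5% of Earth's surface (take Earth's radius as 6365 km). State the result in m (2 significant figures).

Norund: 0.08 × 897 Gt = 7.176×10^13 kg; dividing by ρ_w = 1024 kg m⁻³ gives 7.008×10^10 m³ of water.
Tesane: 0.08 × 4.15 km³ × (903/1024) = 0.2928 km³ of water.
Breneg: 0.08 × 2.38×10^6 Gt = 1.904×10^17 kg; dividing by ρ_w = 1024 kg m⁻³ gives 1.859×10^14 m³ of water.
Total added water ≈ 1.860×10^14 m³ over 3.49×10^14 m² → Δh = 0.533 m.

≈ 0.53 m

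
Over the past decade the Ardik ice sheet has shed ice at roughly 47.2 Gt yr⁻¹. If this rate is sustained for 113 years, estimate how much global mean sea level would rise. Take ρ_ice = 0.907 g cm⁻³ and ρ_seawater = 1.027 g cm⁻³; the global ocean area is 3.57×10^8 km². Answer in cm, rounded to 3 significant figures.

≈ 1.45 cm

Total mass lost = 47.2 Gt/yr × 113 yr = 5334 Gt = 5.334×10^15 kg.
ρ_w = 1.027 g cm⁻³ = 1027 kg m⁻³, so water volume = 5.334×10^15 / 1027 = 5.193×10^12 m³.
Δh = 5.193×10^12 / 3.57×10^14 = 0.0145 m = 1.45 cm.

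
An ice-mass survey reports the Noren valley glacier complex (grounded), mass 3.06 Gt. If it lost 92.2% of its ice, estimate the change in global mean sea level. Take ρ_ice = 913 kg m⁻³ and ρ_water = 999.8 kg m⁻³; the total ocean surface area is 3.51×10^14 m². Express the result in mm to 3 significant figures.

Noren: 0.922 × 3.06 Gt = 2.821×10^12 kg; dividing by ρ_w = 999.8 kg m⁻³ gives 2.822×10^9 m³ of water.
Spread over 3.51×10^14 m² of ocean, Δh = 2.822×10^9 / 3.51×10^14 = 8.04×10^-6 m = 8.04×10^-3 mm.

≈ 8.04×10^-3 mm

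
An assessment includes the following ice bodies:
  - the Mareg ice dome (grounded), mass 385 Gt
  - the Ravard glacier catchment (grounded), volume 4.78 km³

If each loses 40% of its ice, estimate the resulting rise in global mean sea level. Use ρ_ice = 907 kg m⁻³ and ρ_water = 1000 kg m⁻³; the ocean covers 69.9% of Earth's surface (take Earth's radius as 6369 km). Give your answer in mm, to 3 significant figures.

≈ 0.437 mm

Mareg: 0.4 × 385 Gt = 1.540×10^14 kg; dividing by ρ_w = 1000 kg m⁻³ gives 1.540×10^11 m³ of water.
Ravard: 0.4 × 4.78 km³ × (907/1000) = 1.734 km³ of water.
Total added water ≈ 1.557×10^11 m³ over 3.56×10^14 m² → Δh = 4.37×10^-4 m = 0.437 mm.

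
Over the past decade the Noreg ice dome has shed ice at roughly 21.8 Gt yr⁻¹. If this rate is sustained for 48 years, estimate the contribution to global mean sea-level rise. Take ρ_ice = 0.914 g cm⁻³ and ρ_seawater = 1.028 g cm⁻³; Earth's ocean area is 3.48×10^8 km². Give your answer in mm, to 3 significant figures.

Total mass lost = 21.8 Gt/yr × 48 yr = 1046 Gt = 1.046×10^15 kg.
ρ_w = 1.028 g cm⁻³ = 1028 kg m⁻³, so water volume = 1.046×10^15 / 1028 = 1.018×10^12 m³.
Δh = 1.018×10^12 / 3.48×10^14 = 2.92×10^-3 m = 2.92 mm.

≈ 2.92 mm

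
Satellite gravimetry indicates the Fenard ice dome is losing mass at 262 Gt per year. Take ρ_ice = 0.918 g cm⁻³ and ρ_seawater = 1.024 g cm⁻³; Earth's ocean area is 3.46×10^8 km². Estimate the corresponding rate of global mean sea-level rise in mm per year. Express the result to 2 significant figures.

ρ_w = 1.024 g cm⁻³ = 1024 kg m⁻³. Annual water volume added = 262 Gt / ρ_w = 2.620×10^14 kg / 1024 kg m⁻³ = 2.559×10^11 m³.
Δh per year = 2.559×10^11 / 3.46×10^14 = 7.39×10^-4 m = 0.74 mm.

≈ 0.74 mm/yr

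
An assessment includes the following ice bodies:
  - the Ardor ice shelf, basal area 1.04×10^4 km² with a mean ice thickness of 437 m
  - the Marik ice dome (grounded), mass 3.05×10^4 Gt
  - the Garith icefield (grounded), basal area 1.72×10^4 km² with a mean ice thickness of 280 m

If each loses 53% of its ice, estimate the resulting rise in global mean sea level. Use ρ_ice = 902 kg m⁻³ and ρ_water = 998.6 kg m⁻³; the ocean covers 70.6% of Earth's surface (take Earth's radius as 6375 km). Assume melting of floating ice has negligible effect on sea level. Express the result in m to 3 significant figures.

The Ardor ice shelf is floating and already displaces its own weight of water, so its melt adds essentially nothing to sea level.
Marik: 0.53 × 3.05×10^4 Gt = 1.616×10^16 kg; dividing by ρ_w = 998.6 kg m⁻³ gives 1.619×10^13 m³ of water.
Garith: ice volume = 1.72×10^4 km² × 280 m = 4816 km³; 0.53 × 4816 × (902/998.6) = 2306 km³ of water.
Total added water ≈ 1.849×10^13 m³ over 3.61×10^14 m² → Δh = 0.0513 m.

≈ 0.0513 m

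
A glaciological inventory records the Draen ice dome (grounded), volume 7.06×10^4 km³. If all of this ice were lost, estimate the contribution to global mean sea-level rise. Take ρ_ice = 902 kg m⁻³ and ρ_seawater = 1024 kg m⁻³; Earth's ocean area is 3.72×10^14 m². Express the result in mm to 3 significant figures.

≈ 167 mm

Draen: 7.06×10^4 km³ × (902/1024) = 6.219×10^4 km³ of water.
Spread over 3.72×10^14 m² of ocean, Δh = 6.219×10^13 / 3.72×10^14 = 0.167 m = 167 mm.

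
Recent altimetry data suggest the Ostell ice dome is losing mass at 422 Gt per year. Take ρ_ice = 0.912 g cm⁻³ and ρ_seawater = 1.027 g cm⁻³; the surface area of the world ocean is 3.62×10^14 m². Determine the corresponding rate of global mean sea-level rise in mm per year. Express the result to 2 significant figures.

≈ 1.1 mm/yr

ρ_w = 1.027 g cm⁻³ = 1027 kg m⁻³. Annual water volume added = 422 Gt / ρ_w = 4.220×10^14 kg / 1027 kg m⁻³ = 4.109×10^11 m³.
Δh per year = 4.109×10^11 / 3.62×10^14 = 1.14×10^-3 m = 1.1 mm.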